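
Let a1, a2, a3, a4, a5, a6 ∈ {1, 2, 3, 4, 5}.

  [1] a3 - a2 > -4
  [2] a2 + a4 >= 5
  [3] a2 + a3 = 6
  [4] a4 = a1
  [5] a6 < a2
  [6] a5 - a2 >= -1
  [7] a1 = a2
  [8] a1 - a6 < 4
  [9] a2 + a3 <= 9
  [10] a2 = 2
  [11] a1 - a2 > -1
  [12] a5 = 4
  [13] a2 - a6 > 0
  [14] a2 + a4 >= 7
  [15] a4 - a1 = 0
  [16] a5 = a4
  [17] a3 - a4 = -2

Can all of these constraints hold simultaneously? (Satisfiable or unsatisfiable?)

Constraint 12 fixes a5 = 4 and constraint 10 fixes a2 = 2. Constraints 4, 7, and 16 give a5 = a4 = a1 = a2, so a5 = a2. But 4 ≠ 2 — contradiction.

Unsatisfiable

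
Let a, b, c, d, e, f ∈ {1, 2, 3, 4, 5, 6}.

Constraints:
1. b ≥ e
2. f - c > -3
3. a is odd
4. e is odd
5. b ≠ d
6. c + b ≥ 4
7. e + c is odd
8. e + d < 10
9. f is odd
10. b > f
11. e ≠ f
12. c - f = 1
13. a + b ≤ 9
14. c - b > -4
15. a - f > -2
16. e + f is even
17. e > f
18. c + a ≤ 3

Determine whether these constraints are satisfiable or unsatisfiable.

Take a = 1, b = 5, c = 2, d = 2, e = 5, f = 1. Then constraint 2: f - c = -1; constraint 6: c + b = 7; constraint 8: e + d = 7, and every other listed constraint is also met.

Satisfiable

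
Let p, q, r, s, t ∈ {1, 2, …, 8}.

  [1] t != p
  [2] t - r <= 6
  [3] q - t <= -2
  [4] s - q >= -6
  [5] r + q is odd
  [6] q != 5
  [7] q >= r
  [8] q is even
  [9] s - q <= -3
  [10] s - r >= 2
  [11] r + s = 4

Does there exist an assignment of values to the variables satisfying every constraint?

Unsatisfiable

Constraints 2, 3, 9, and 10 give r − t ≥ -6, t − q ≥ 2, q − s ≥ 3, s − r ≥ 2.
Adding all 4 inequalities: the left sides telescope to 0, and the right sides sum to (-6) + 2 + 3 + 2 = 1. So 0 ≥ 1, which is false.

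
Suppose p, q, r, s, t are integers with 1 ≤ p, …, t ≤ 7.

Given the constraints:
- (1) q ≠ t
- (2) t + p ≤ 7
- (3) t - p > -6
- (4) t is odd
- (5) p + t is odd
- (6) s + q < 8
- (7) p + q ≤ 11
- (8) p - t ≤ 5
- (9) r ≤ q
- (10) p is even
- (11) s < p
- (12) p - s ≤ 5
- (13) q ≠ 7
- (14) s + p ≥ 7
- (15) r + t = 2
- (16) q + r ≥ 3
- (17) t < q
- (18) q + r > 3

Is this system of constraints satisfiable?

The assignment p = 6, q = 3, r = 1, s = 2, t = 1 works:
  constraint 2 holds since t + p = 7.
  constraint 3 holds since t - p = -5.
  constraint 6 holds since s + q = 5.
The rest check out directly.

Satisfiable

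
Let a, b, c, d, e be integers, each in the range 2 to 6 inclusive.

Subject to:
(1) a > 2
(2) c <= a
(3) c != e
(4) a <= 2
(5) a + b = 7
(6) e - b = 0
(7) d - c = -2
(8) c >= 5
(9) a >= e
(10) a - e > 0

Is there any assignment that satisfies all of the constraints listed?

Unsatisfiable

From constraint 8: c ≥ 5. From constraints 2 and 4: c ≤ a and a ≤ 2, so c ≤ 2. But 2 < 5, so no value of c works.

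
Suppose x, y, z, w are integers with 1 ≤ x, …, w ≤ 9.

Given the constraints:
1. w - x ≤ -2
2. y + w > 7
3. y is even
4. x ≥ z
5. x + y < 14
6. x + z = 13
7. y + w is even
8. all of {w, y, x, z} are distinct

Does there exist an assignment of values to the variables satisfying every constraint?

Satisfiable

Try x = 9, y = 2, z = 4, w = 6.
Check constraint 1: w - x = -3; constraint 2: y + w = 8; constraint 5: x + y = 11. The remaining constraints are straightforward to verify.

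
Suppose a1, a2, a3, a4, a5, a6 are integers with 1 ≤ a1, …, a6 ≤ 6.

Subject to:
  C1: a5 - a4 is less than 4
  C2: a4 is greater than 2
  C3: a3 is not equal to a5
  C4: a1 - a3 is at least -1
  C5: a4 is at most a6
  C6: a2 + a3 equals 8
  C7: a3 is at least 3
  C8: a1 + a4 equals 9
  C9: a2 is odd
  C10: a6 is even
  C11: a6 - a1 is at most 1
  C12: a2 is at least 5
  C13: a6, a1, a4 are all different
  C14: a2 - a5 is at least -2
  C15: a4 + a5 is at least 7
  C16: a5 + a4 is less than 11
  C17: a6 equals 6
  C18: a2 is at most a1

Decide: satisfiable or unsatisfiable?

Setting (a1, a2, a3, a4, a5, a6) = (5, 5, 3, 4, 5, 6) satisfies everything: constraint 1: a5 - a4 = 1; constraint 4: a1 - a3 = 2; constraint 6: a2 + a3 = 8, and the others follow.

Satisfiable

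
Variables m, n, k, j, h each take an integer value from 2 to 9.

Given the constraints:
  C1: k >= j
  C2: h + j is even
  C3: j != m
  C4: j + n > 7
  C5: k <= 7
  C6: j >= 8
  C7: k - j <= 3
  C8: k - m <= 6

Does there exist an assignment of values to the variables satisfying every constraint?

Unsatisfiable

From constraints 1 and 6: k ≥ j and j ≥ 8, so k ≥ 8. From constraint 5: k ≤ 7. But 7 < 8, so no value of k works.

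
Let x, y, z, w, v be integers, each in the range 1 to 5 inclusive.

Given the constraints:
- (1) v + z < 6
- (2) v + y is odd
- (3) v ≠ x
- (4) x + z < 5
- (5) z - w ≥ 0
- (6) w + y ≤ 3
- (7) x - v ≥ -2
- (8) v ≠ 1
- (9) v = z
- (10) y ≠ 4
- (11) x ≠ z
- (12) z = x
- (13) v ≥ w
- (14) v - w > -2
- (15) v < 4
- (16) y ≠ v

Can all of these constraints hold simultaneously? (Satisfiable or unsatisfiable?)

From constraints 9 and 12, v = z = x, so v = x. But constraint 3 says v ≠ x. Contradiction.

Unsatisfiable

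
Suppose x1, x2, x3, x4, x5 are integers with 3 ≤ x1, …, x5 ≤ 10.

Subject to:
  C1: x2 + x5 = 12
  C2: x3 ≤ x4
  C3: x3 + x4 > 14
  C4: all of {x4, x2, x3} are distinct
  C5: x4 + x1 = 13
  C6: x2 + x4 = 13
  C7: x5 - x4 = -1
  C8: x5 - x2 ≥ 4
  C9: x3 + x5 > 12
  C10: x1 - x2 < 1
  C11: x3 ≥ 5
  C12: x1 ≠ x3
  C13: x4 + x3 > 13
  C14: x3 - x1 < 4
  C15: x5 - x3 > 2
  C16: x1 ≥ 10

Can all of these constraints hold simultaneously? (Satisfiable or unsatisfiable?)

From constraints 2 and 11: x4 ≥ x3 ≥ 5. From constraint 16: x1 ≥ 10. Hence x4 + x1 ≥ 15. But constraint 5 requires x4 + x1 = 13, and 13 < 15. Contradiction.

Unsatisfiable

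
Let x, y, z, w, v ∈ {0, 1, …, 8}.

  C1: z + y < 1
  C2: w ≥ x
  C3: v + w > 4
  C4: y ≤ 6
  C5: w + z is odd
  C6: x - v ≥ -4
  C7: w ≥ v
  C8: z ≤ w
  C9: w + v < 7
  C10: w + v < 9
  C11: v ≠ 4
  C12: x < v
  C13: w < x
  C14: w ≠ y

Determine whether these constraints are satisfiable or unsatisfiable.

Unsatisfiable

Constraints 7, 12, and 13 give v ≤ w, w < x, x < v. Chaining: v ≤ w < x < v, which forces v < v — impossible.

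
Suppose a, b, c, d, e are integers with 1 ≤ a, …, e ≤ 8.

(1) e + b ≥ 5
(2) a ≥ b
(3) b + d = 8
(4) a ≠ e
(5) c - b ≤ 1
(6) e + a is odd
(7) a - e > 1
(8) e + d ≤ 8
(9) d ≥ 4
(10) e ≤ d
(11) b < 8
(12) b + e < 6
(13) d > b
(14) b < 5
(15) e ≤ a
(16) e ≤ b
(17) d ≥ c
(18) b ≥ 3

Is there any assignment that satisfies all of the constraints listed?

Satisfiable

Setting (a, b, c, d, e) = (5, 3, 1, 5, 2) satisfies everything: constraint 1: e + b = 5; constraint 3: b + d = 8, and the others follow.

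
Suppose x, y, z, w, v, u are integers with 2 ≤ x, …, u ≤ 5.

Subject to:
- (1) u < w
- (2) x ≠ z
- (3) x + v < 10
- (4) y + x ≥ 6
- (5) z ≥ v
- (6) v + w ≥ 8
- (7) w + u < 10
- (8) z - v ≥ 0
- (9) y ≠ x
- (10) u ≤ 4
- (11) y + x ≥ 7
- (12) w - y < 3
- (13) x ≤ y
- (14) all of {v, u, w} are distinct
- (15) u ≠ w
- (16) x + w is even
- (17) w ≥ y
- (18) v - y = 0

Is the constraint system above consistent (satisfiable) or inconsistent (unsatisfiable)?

Take x = 3, y = 4, z = 4, w = 5, v = 4, u = 2. Then constraint 3: x + v = 7; constraint 4: y + x = 7; constraint 6: v + w = 9, and every other listed constraint is also met.

Satisfiable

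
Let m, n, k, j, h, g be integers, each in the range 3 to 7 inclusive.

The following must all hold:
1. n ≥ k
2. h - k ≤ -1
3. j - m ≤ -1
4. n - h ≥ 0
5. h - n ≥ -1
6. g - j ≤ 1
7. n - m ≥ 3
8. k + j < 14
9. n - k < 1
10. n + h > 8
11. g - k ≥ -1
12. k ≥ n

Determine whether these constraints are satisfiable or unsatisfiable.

Constraints 2, 3, 5, 6, 7, and 11 give j − g ≥ -1, g − k ≥ -1, k − h ≥ 1, h − n ≥ -1, n − m ≥ 3, m − j ≥ 1.
Adding all 6 inequalities: the left sides telescope to 0, and the right sides sum to (-1) + (-1) + 1 + (-1) + 3 + 1 = 2. So 0 ≥ 2, which is false.

Unsatisfiable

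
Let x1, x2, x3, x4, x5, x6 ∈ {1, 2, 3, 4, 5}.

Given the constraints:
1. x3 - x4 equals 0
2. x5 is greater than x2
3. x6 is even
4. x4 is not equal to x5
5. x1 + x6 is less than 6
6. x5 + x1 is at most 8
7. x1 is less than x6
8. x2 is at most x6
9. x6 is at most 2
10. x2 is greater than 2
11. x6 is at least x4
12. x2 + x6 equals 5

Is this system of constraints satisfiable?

Unsatisfiable

From constraint 10: x2 ≥ 3. From constraints 8 and 9: x2 ≤ x6 and x6 ≤ 2, so x2 ≤ 2. But 2 < 3, so no value of x2 works.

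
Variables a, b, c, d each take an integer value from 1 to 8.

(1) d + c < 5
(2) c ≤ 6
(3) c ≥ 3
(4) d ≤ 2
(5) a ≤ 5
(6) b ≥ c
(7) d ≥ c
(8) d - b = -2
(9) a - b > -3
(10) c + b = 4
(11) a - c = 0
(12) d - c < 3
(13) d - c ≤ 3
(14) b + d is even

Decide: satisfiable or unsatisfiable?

Unsatisfiable

From constraints 3 and 7: d ≥ c and c ≥ 3, so d ≥ 3. From constraint 4: d ≤ 2. But 2 < 3, so no value of d works.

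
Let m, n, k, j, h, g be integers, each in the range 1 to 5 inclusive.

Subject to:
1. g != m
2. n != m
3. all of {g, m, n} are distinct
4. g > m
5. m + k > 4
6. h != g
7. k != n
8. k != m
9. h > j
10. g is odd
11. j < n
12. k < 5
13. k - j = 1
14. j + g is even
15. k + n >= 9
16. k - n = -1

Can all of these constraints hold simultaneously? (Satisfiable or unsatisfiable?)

Setting (m, n, k, j, h, g) = (2, 5, 4, 3, 4, 3) satisfies everything: constraint 5: m + k = 6; constraint 13: k - j = 1, and the others follow.

Satisfiable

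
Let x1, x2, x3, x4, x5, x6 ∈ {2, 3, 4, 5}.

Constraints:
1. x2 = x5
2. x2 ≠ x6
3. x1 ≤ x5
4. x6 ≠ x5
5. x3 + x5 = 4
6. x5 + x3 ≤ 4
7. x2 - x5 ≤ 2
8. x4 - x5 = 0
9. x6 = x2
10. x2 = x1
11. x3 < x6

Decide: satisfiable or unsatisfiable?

From constraints 1 and 9, x6 = x2 = x5, so x6 = x5. But constraint 4 says x6 ≠ x5. Contradiction.

Unsatisfiable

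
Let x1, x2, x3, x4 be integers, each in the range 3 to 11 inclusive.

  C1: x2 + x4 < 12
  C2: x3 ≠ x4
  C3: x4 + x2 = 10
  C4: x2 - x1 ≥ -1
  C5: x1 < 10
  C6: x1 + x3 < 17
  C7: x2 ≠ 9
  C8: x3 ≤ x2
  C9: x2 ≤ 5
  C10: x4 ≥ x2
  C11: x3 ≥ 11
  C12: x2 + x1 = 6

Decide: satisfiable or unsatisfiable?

From constraints 8 and 11: x2 ≥ x3 and x3 ≥ 11, so x2 ≥ 11. From constraint 9: x2 ≤ 5. But 5 < 11, so no value of x2 works.

Unsatisfiable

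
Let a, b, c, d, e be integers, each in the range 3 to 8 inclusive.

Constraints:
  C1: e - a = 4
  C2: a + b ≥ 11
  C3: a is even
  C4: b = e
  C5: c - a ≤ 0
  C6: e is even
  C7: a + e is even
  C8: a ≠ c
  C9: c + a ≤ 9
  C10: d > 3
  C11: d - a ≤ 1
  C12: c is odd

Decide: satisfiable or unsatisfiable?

Setting (a, b, c, d, e) = (4, 8, 3, 4, 8) satisfies everything: constraint 1: e - a = 4; constraint 2: a + b = 12, and the others follow.

Satisfiable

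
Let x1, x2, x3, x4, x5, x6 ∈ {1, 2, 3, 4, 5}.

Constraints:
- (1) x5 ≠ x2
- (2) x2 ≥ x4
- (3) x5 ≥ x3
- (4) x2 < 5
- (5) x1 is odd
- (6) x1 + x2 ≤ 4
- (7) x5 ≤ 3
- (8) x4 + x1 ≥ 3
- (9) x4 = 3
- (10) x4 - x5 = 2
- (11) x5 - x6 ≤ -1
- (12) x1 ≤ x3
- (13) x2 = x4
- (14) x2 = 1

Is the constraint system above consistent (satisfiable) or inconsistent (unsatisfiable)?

Constraint 14 fixes x2 = 1 and constraint 9 fixes x4 = 3, but constraint 13 requires x2 = x4. Since 1 ≠ 3, contradiction.

Unsatisfiable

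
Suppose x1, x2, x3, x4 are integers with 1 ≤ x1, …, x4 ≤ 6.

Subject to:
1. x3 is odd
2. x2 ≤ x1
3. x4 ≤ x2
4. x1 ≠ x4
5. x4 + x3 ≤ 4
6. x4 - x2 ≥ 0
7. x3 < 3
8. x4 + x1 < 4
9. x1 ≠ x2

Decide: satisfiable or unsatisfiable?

Satisfiable

Try x1 = 2, x2 = 1, x3 = 1, x4 = 1.
Check constraint 5: x4 + x3 = 2; constraint 6: x4 - x2 = 0. The remaining constraints are straightforward to verify.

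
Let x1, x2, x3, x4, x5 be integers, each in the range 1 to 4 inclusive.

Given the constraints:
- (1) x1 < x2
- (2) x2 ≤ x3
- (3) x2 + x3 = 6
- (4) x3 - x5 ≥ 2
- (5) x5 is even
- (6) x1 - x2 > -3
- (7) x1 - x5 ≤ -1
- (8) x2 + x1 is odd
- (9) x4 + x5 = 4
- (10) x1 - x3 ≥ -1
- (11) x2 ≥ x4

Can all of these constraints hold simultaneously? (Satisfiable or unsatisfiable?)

Constraints 4, 7, and 10 give x1 − x3 ≥ -1, x3 − x5 ≥ 2, x5 − x1 ≥ 1.
Adding all 3 inequalities: the left sides telescope to 0, and the right sides sum to (-1) + 2 + 1 = 2. So 0 ≥ 2, which is false.

Unsatisfiable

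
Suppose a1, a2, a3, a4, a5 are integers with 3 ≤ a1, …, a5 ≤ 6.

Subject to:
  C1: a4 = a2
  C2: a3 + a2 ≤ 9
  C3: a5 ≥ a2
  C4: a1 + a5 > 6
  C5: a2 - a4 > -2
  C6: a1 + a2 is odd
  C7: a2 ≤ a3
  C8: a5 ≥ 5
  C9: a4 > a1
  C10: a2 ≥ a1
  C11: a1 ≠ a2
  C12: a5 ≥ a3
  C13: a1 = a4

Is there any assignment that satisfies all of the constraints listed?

From constraints 1 and 13, a1 = a4 = a2, so a1 = a2. But constraint 11 says a1 ≠ a2. Contradiction.

Unsatisfiable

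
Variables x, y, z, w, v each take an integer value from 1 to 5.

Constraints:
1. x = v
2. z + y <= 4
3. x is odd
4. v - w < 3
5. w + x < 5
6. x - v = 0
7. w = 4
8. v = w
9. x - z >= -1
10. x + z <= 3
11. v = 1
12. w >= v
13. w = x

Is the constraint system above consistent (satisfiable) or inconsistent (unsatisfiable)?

Constraint 7 fixes w = 4 and constraint 11 fixes v = 1. Constraints 1 and 13 give w = x = v, so w = v. But 4 ≠ 1 — contradiction.

Unsatisfiable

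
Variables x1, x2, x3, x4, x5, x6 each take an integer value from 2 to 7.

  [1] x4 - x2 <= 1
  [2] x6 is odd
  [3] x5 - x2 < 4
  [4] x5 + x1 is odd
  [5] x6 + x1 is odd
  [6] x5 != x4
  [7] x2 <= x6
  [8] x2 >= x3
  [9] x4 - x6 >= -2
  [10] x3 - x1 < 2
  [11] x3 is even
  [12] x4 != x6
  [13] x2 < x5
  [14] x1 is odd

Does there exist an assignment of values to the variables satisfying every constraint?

Unsatisfiable

Constraint 2 makes x6 odd and constraint 14 makes x1 odd, so x6 + x1 must be even. Constraint 5 says x6 + x1 is odd — contradiction.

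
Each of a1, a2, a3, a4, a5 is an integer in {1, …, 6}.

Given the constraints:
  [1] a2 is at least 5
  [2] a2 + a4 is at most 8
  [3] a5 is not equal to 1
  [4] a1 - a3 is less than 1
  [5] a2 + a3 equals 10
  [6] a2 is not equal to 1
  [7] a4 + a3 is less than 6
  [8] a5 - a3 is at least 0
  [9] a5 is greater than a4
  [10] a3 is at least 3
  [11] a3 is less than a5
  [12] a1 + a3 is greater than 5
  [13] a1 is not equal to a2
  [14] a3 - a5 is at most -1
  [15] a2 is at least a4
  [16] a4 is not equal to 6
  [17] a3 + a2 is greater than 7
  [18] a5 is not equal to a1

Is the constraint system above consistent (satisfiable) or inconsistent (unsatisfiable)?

Satisfiable

Take a1 = 4, a2 = 6, a3 = 4, a4 = 1, a5 = 5. Then constraint 2: a2 + a4 = 7; constraint 4: a1 - a3 = 0, and every other listed constraint is also met.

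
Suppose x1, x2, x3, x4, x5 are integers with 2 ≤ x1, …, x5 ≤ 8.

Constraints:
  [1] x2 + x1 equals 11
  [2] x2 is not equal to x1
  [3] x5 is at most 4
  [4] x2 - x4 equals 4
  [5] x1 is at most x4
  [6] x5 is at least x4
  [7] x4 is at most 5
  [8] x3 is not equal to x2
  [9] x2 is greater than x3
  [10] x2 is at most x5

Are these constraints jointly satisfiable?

From constraints 3 and 10: x2 ≤ x5 ≤ 4. From constraints 5 and 7: x1 ≤ x4 ≤ 5. Hence x2 + x1 ≤ 9. But constraint 1 requires x2 + x1 = 11, and 11 > 9. Contradiction.

Unsatisfiable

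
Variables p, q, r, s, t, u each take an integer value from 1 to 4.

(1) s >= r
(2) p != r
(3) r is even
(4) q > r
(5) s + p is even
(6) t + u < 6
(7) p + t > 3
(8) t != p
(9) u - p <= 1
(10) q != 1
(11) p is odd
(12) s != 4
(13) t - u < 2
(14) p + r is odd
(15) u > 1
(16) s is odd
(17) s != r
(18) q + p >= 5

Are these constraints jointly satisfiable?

One satisfying assignment is p = 3, q = 4, r = 2, s = 3, t = 1, u = 2.
For the less obvious constraints — constraint 6: t + u = 3; constraint 7: p + t = 4; constraint 9: u - p = -1 — and the others hold by inspection.

Satisfiable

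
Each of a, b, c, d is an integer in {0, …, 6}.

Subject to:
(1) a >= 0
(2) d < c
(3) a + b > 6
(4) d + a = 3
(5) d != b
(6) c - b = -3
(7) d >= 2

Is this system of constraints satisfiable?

Take a = 1, b = 6, c = 3, d = 2. Then constraint 3: a + b = 7; constraint 4: d + a = 3, and every other listed constraint is also met.

Satisfiable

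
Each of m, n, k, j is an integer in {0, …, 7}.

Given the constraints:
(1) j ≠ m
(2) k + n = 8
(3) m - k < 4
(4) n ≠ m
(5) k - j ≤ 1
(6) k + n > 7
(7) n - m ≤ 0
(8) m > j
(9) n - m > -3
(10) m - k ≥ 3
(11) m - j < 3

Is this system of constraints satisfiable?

Satisfiable

One satisfying assignment is m = 6, n = 5, k = 3, j = 4.
For the less obvious constraints — constraint 2: k + n = 8; constraint 3: m - k = 3 — and the others hold by inspection.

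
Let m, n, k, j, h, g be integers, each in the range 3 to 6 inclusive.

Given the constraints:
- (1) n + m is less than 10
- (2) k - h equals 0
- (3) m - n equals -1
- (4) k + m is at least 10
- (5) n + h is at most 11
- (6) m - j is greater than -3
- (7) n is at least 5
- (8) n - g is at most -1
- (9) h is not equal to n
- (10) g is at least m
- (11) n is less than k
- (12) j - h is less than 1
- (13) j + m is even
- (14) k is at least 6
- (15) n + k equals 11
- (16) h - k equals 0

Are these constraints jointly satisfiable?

Satisfiable

One satisfying assignment is m = 4, n = 5, k = 6, j = 6, h = 6, g = 6.
For the less obvious constraints — constraint 1: n + m = 9; constraint 2: k - h = 0; constraint 3: m - n = -1 — and the others hold by inspection.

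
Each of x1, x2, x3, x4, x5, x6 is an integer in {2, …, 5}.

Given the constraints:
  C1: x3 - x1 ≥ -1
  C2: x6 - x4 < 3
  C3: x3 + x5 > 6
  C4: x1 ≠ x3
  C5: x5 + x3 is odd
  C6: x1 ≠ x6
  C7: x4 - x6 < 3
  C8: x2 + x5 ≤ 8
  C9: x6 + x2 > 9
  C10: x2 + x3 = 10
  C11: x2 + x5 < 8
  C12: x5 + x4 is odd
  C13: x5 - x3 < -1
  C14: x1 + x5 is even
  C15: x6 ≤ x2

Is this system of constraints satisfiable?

Satisfiable

Setting (x1, x2, x3, x4, x5, x6) = (4, 5, 5, 5, 2, 5) satisfies everything: constraint 1: x3 - x1 = 1; constraint 2: x6 - x4 = 0, and the others follow.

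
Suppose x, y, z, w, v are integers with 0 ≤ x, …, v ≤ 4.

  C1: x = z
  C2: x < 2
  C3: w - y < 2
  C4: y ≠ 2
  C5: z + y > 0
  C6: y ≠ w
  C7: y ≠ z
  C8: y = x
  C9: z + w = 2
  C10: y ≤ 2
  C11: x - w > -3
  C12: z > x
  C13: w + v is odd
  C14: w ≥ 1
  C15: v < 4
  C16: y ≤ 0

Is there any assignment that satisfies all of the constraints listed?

From constraints 1 and 8, y = x = z, so y = z. But constraint 7 says y ≠ z. Contradiction.

Unsatisfiable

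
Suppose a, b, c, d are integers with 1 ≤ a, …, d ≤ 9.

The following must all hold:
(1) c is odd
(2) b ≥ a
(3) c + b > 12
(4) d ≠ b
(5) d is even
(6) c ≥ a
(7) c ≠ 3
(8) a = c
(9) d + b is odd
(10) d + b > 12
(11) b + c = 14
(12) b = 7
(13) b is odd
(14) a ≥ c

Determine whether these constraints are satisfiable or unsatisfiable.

The assignment a = 7, b = 7, c = 7, d = 8 works:
  constraint 3 holds since c + b = 14.
  constraint 10 holds since d + b = 15.
  constraint 11 holds since b + c = 14.
The rest check out directly.

Satisfiable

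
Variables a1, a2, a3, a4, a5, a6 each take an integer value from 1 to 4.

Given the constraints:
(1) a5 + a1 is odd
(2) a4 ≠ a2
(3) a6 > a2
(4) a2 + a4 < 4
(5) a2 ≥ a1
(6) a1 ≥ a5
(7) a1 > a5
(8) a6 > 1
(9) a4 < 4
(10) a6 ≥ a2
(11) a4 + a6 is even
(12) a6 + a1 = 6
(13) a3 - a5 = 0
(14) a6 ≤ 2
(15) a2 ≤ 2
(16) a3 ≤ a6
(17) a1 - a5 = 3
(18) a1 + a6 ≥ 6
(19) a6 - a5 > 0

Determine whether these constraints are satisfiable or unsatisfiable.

From constraints 5 and 15: a1 ≤ a2 ≤ 2. From constraint 14: a6 ≤ 2. Hence a1 + a6 ≤ 4. But constraint 18 requires a1 + a6 ≥ 6, and 6 > 4. Contradiction.

Unsatisfiable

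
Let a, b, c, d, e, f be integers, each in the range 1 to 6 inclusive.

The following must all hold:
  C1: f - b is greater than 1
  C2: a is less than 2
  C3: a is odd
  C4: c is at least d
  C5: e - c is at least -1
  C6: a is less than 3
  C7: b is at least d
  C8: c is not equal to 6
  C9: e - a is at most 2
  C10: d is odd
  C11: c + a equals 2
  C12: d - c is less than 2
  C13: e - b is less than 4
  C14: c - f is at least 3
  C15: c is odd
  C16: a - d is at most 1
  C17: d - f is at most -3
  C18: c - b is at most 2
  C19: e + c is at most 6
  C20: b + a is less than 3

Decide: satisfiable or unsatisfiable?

Constraints 5, 9, 14, 16, and 17 give e − c ≥ -1, c − f ≥ 3, f − d ≥ 3, d − a ≥ -1, a − e ≥ -2.
Adding all 5 inequalities: the left sides telescope to 0, and the right sides sum to (-1) + 3 + 3 + (-1) + (-2) = 2. So 0 ≥ 2, which is false.

Unsatisfiable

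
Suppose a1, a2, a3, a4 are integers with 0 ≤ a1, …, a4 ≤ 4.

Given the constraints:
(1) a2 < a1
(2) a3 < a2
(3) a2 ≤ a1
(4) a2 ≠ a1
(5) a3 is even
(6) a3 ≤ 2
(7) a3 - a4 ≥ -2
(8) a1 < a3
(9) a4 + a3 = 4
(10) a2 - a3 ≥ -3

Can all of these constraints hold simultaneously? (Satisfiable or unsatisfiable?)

Unsatisfiable

Constraints 1, 2, and 8 give a2 < a1, a1 < a3, a3 < a2. Chaining: a2 < a1 < a3 < a2, which forces a2 < a2 — impossible.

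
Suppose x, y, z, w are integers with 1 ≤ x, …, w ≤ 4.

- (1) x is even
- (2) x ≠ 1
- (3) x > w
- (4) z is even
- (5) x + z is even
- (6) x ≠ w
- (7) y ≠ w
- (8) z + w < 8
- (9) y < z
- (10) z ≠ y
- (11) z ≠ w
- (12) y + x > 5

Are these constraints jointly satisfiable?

Take x = 4, y = 3, z = 4, w = 2. Then constraint 8: z + w = 6; constraint 12: y + x = 7, and every other listed constraint is also met.

Satisfiable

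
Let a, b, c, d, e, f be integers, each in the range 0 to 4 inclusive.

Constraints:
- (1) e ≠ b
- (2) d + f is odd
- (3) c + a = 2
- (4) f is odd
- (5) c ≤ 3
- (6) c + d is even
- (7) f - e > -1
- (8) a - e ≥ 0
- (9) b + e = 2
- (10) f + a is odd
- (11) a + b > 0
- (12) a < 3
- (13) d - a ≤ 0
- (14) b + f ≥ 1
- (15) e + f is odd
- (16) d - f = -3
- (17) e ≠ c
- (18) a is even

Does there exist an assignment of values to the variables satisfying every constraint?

Setting (a, b, c, d, e, f) = (2, 0, 0, 0, 2, 3) satisfies everything: constraint 3: c + a = 2; constraint 7: f - e = 1; constraint 8: a - e = 0, and the others follow.

Satisfiable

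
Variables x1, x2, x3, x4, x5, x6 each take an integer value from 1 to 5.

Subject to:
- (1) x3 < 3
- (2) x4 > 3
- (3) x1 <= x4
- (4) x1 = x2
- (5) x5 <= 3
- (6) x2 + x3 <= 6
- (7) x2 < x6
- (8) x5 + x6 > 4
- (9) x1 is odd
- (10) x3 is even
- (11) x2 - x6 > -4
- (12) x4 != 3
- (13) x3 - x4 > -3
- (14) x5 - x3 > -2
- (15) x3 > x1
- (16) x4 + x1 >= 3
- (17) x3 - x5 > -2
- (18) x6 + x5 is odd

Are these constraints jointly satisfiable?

Take x1 = 1, x2 = 1, x3 = 2, x4 = 4, x5 = 3, x6 = 4. Then constraint 6: x2 + x3 = 3; constraint 8: x5 + x6 = 7, and every other listed constraint is also met.

Satisfiable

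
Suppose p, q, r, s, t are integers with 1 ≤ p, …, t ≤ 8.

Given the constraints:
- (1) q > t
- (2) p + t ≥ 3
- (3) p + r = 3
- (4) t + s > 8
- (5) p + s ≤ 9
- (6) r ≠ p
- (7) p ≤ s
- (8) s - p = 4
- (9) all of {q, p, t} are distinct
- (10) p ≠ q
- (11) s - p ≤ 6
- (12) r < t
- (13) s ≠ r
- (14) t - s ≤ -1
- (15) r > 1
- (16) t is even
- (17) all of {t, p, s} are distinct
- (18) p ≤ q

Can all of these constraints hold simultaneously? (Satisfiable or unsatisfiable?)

Satisfiable

The assignment p = 1, q = 5, r = 2, s = 5, t = 4 works:
  constraint 2 holds since p + t = 5.
  constraint 3 holds since p + r = 3.
The rest check out directly.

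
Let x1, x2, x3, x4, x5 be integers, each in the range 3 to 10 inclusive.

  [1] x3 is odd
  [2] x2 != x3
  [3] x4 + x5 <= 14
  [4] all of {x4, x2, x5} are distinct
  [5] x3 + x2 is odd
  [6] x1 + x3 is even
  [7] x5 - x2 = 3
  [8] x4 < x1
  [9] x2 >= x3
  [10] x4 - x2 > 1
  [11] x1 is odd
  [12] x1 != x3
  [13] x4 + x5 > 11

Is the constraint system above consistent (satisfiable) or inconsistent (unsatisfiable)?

Try x1 = 7, x2 = 4, x3 = 3, x4 = 6, x5 = 7.
Check constraint 3: x4 + x5 = 13; constraint 7: x5 - x2 = 3. The remaining constraints are straightforward to verify.

Satisfiable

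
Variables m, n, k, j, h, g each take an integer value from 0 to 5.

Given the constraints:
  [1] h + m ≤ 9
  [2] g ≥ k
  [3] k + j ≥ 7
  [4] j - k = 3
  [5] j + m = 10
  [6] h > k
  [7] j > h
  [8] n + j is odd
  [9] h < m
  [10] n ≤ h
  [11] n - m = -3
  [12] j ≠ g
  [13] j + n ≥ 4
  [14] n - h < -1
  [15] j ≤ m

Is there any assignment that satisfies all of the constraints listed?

Try m = 5, n = 2, k = 2, j = 5, h = 4, g = 2.
Check constraint 1: h + m = 9; constraint 3: k + j = 7. The remaining constraints are straightforward to verify.

Satisfiable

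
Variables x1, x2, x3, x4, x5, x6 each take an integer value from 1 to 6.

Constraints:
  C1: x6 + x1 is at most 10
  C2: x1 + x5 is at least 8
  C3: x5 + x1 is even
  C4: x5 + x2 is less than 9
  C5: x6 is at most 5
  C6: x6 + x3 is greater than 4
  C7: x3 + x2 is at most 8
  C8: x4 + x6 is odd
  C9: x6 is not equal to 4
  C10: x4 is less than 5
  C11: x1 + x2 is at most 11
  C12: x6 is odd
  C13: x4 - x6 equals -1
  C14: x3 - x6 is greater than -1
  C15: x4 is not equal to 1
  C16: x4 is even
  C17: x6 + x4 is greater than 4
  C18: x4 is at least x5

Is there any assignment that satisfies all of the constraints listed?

Satisfiable

Try x1 = 6, x2 = 4, x3 = 4, x4 = 2, x5 = 2, x6 = 3.
Check constraint 1: x6 + x1 = 9; constraint 2: x1 + x5 = 8. The remaining constraints are straightforward to verify.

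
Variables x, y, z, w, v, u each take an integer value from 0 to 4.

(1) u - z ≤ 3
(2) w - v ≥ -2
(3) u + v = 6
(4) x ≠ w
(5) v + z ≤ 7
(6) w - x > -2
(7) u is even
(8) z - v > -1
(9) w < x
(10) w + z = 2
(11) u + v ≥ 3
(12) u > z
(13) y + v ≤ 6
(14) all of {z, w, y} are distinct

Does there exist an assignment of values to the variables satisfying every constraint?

One satisfying assignment is x = 1, y = 4, z = 2, w = 0, v = 2, u = 4.
For the less obvious constraints — constraint 1: u - z = 2; constraint 2: w - v = -2 — and the others hold by inspection.

Satisfiable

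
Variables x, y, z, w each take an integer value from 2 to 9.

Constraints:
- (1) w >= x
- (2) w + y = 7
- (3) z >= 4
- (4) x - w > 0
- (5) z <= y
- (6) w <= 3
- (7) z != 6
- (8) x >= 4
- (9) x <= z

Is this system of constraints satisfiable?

Unsatisfiable

From constraints 1 and 8: w ≥ x ≥ 4. From constraints 3 and 5: y ≥ z ≥ 4. Hence w + y ≥ 8. But constraint 2 requires w + y = 7, and 7 < 8. Contradiction.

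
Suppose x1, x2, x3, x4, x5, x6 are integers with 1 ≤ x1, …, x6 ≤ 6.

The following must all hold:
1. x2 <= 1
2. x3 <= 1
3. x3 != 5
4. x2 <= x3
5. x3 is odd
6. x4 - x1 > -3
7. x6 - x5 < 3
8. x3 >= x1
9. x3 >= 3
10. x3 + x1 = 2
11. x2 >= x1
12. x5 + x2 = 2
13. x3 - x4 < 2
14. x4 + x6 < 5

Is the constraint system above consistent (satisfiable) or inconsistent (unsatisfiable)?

Unsatisfiable

From constraint 9: x3 ≥ 3. From constraint 2: x3 ≤ 1. But 1 < 3, so no value of x3 works.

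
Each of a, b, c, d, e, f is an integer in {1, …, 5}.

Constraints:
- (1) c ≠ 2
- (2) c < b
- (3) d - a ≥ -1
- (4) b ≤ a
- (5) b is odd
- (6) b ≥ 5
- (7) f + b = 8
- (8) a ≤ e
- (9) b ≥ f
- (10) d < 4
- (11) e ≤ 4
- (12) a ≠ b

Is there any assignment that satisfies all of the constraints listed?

From constraints 4 and 6: a ≥ b and b ≥ 5, so a ≥ 5. From constraints 8 and 11: a ≤ e and e ≤ 4, so a ≤ 4. But 4 < 5, so no value of a works.

Unsatisfiable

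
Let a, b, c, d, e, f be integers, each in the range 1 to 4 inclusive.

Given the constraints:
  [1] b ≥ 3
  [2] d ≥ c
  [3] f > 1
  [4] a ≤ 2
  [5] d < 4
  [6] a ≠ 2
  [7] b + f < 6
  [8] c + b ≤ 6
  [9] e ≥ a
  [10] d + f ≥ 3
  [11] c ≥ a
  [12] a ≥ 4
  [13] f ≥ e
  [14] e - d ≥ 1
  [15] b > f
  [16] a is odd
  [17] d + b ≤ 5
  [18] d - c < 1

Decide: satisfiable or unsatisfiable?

Unsatisfiable

From constraints 11 and 12: c ≥ a ≥ 4. From constraint 1: b ≥ 3. Hence c + b ≥ 7. But constraint 8 requires c + b ≤ 6, and 6 < 7. Contradiction.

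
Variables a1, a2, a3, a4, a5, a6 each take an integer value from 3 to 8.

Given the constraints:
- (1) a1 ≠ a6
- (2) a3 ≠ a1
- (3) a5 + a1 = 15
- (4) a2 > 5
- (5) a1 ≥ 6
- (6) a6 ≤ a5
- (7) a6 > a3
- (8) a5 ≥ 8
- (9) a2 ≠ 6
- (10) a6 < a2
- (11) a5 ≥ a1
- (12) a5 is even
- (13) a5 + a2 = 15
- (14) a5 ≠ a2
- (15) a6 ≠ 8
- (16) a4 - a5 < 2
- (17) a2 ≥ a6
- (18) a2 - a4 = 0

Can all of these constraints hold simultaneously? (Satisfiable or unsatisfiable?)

Satisfiable

Setting (a1, a2, a3, a4, a5, a6) = (7, 7, 3, 7, 8, 6) satisfies everything: constraint 3: a5 + a1 = 15; constraint 13: a5 + a2 = 15; constraint 16: a4 - a5 = -1, and the others follow.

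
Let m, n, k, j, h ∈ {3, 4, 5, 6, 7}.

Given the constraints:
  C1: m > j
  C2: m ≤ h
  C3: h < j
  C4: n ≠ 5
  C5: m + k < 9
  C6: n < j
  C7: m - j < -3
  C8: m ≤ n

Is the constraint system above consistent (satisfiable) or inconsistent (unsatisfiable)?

Constraints 1, 2, and 3 give j < m, m ≤ h, h < j. Chaining: j < m ≤ h < j, which forces j < j — impossible.

Unsatisfiable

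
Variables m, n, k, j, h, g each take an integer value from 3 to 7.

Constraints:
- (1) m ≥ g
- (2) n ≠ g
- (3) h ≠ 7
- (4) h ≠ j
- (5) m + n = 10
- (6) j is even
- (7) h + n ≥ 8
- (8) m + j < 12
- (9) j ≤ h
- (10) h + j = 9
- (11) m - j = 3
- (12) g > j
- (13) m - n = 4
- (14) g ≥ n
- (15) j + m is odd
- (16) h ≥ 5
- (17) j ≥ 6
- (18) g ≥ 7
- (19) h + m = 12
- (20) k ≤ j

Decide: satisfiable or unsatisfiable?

Unsatisfiable

From constraints 9 and 17: h ≥ j ≥ 6. From constraints 1 and 18: m ≥ g ≥ 7. Hence h + m ≥ 13. But constraint 19 requires h + m = 12, and 12 < 13. Contradiction.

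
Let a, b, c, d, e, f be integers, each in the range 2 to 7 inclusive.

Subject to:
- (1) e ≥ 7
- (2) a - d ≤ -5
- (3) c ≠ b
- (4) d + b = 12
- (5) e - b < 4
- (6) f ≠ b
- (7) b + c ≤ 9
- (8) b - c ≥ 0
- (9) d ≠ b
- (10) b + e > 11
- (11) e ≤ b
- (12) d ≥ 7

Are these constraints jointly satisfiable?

From constraint 12: d ≥ 7. From constraints 1 and 11: b ≥ e ≥ 7. Hence d + b ≥ 14. But constraint 4 requires d + b = 12, and 12 < 14. Contradiction.

Unsatisfiable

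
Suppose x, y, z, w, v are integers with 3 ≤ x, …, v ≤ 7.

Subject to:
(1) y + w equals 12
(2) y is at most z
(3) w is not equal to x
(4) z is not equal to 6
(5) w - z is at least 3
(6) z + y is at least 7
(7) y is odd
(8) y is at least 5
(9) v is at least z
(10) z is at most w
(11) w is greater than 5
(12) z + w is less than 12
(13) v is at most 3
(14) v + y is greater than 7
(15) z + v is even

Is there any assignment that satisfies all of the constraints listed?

From constraints 2 and 8: z ≥ y and y ≥ 5, so z ≥ 5. From constraints 9 and 13: z ≤ v and v ≤ 3, so z ≤ 3. But 3 < 5, so no value of z works.

Unsatisfiable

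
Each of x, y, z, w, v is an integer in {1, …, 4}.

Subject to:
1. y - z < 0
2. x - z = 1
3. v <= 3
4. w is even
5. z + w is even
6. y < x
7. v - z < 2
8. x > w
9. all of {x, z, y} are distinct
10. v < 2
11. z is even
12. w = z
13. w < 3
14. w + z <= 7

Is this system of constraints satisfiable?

Setting (x, y, z, w, v) = (3, 1, 2, 2, 1) satisfies everything: constraint 1: y - z = -1; constraint 2: x - z = 1, and the others follow.

Satisfiable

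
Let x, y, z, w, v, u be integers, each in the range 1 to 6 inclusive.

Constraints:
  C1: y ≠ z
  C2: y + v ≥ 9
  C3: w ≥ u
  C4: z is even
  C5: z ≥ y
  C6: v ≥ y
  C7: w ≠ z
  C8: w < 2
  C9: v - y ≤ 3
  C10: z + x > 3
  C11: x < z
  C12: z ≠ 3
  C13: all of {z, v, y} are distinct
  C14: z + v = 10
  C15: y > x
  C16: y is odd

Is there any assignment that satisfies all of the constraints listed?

Satisfiable

Try x = 1, y = 3, z = 4, w = 1, v = 6, u = 1.
Check constraint 2: y + v = 9; constraint 9: v - y = 3; constraint 10: z + x = 5. The remaining constraints are straightforward to verify.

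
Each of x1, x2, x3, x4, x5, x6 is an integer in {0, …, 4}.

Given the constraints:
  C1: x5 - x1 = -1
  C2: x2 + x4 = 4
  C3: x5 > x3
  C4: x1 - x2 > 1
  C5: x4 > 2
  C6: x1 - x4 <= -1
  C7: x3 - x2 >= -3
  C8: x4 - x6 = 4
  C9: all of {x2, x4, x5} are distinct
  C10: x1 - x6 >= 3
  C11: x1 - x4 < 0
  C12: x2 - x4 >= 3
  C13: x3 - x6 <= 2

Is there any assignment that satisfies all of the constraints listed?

Unsatisfiable

Constraints 6, 7, 10, 12, and 13 give x3 − x2 ≥ -3, x2 − x4 ≥ 3, x4 − x1 ≥ 1, x1 − x6 ≥ 3, x6 − x3 ≥ -2.
Adding all 5 inequalities: the left sides telescope to 0, and the right sides sum to (-3) + 3 + 1 + 3 + (-2) = 2. So 0 ≥ 2, which is false.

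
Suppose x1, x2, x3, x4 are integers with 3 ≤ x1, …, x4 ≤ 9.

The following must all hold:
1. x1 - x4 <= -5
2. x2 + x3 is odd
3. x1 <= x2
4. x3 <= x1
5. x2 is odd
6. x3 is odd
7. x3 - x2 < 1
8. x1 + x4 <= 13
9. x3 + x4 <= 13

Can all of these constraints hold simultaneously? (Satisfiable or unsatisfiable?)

Unsatisfiable

Constraint 5 makes x2 odd and constraint 6 makes x3 odd, so x2 + x3 must be even. Constraint 2 says x2 + x3 is odd — contradiction.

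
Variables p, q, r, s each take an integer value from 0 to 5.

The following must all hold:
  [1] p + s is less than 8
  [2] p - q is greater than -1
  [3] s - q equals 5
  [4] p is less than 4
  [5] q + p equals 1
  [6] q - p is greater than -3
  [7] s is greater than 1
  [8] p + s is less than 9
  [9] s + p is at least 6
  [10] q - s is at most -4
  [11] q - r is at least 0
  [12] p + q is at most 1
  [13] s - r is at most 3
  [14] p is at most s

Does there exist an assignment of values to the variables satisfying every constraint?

Unsatisfiable

Constraints 10, 11, and 13 give s − q ≥ 4, q − r ≥ 0, r − s ≥ -3.
Adding all 3 inequalities: the left sides telescope to 0, and the right sides sum to 4 + 0 + (-3) = 1. So 0 ≥ 1, which is false.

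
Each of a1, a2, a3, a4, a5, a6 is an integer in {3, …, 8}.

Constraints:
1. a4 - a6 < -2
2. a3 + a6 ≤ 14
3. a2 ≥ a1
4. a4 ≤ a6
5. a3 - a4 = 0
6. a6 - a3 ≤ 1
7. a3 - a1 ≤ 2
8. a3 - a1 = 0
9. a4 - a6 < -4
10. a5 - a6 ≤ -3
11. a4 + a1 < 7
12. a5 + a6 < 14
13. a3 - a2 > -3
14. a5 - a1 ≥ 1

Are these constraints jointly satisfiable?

Constraints 6, 7, 10, and 14 give a6 − a5 ≥ 3, a5 − a1 ≥ 1, a1 − a3 ≥ -2, a3 − a6 ≥ -1.
Adding all 4 inequalities: the left sides telescope to 0, and the right sides sum to 3 + 1 + (-2) + (-1) = 1. So 0 ≥ 1, which is false.

Unsatisfiable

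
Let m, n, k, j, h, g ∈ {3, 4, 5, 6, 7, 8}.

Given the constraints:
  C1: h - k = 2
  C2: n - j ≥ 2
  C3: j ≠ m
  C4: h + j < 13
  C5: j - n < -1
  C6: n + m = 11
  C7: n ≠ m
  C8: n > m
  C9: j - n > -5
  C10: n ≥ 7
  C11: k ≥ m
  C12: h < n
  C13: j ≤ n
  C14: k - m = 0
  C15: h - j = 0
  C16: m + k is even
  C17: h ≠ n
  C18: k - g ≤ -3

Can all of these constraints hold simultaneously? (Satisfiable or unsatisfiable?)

Take m = 3, n = 8, k = 3, j = 5, h = 5, g = 8. Then constraint 1: h - k = 2; constraint 2: n - j = 3, and every other listed constraint is also met.

Satisfiable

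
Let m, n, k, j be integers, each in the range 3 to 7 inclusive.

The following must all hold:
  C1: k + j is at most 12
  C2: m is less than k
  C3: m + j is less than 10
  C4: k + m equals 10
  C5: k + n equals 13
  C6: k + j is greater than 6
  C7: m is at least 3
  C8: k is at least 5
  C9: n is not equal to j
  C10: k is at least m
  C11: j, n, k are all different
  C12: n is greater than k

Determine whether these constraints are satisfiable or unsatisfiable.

Satisfiable

Take m = 4, n = 7, k = 6, j = 3. Then constraint 1: k + j = 9; constraint 3: m + j = 7; constraint 4: k + m = 10, and every other listed constraint is also met.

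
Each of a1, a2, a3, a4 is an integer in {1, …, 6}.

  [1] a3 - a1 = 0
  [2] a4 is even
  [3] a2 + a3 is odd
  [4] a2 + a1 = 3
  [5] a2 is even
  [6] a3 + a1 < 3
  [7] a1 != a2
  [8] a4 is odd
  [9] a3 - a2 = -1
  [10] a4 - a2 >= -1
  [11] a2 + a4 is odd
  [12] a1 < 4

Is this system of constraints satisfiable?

Constraint 5 makes a2 even and constraint 2 makes a4 even, so a2 + a4 must be even. Constraint 11 says a2 + a4 is odd — contradiction.

Unsatisfiable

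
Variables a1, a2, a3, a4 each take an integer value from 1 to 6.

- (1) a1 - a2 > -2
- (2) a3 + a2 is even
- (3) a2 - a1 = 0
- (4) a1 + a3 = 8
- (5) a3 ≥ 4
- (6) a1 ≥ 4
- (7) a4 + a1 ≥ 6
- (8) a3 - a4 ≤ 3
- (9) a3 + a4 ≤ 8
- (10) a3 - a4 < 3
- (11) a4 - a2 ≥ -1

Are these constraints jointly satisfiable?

Satisfiable

Setting (a1, a2, a3, a4) = (4, 4, 4, 4) satisfies everything: constraint 1: a1 - a2 = 0; constraint 3: a2 - a1 = 0, and the others follow.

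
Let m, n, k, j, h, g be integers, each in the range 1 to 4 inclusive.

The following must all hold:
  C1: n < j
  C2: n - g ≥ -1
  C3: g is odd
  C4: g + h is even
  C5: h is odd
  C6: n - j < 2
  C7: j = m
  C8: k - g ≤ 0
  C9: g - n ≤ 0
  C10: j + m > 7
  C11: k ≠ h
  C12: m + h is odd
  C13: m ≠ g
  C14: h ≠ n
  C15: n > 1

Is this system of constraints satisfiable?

Satisfiable

Try m = 4, n = 3, k = 2, j = 4, h = 1, g = 3.
Check constraint 2: n - g = 0; constraint 6: n - j = -1. The remaining constraints are straightforward to verify.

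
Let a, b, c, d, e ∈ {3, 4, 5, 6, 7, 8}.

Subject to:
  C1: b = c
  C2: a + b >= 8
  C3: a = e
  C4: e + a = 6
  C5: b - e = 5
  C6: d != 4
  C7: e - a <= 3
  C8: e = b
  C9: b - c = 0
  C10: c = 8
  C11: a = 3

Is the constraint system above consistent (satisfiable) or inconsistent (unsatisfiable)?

Constraint 11 fixes a = 3 and constraint 10 fixes c = 8. Constraints 1, 3, and 8 give a = e = b = c, so a = c. But 3 ≠ 8 — contradiction.

Unsatisfiable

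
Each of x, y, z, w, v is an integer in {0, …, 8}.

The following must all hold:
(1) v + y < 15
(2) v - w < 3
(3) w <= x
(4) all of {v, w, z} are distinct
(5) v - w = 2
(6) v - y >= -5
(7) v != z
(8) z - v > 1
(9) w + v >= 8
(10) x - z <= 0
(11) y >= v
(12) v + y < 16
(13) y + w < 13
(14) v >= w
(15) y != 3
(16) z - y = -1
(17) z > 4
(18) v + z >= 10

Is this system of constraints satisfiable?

Take x = 7, y = 8, z = 7, w = 3, v = 5. Then constraint 1: v + y = 13; constraint 2: v - w = 2, and every other listed constraint is also met.

Satisfiable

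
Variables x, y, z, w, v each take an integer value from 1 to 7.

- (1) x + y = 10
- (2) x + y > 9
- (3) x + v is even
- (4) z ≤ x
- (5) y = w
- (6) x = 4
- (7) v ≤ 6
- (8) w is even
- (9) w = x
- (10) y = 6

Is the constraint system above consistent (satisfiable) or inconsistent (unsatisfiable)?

Constraint 10 fixes y = 6 and constraint 6 fixes x = 4. Constraints 5 and 9 give y = w = x, so y = x. But 6 ≠ 4 — contradiction.

Unsatisfiable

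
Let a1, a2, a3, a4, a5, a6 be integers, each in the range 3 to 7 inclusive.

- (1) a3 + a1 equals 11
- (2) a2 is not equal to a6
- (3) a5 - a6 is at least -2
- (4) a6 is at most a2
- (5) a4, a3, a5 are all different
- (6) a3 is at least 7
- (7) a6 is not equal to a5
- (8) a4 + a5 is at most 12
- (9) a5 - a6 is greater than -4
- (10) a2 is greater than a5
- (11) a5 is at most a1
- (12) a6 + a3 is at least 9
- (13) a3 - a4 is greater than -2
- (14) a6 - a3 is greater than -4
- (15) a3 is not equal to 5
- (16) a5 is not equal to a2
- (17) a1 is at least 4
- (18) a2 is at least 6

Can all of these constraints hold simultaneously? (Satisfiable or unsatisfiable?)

Take a1 = 4, a2 = 6, a3 = 7, a4 = 6, a5 = 3, a6 = 4. Then constraint 1: a3 + a1 = 11; constraint 3: a5 - a6 = -1, and every other listed constraint is also met.

Satisfiable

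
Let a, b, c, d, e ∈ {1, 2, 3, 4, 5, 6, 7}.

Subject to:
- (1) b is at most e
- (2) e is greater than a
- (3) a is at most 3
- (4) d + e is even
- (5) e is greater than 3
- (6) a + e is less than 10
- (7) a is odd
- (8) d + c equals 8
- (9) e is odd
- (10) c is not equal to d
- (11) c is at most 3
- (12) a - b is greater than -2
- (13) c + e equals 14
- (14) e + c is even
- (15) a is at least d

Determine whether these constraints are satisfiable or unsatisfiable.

From constraints 3 and 15: d ≤ a ≤ 3. From constraint 11: c ≤ 3. Hence d + c ≤ 6. But constraint 8 requires d + c = 8, and 8 > 6. Contradiction.

Unsatisfiable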